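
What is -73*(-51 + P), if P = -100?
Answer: 11023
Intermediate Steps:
-73*(-51 + P) = -73*(-51 - 100) = -73*(-151) = 11023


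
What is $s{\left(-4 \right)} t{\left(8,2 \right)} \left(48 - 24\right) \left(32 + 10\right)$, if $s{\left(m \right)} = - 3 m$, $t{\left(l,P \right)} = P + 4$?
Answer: $72576$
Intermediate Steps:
$t{\left(l,P \right)} = 4 + P$
$s{\left(-4 \right)} t{\left(8,2 \right)} \left(48 - 24\right) \left(32 + 10\right) = \left(-3\right) \left(-4\right) \left(4 + 2\right) \left(48 - 24\right) \left(32 + 10\right) = 12 \cdot 6 \cdot 24 \cdot 42 = 72 \cdot 1008 = 72576$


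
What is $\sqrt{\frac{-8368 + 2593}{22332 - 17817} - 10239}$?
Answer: $\frac{2 i \sqrt{4733569}}{43} \approx 101.19 i$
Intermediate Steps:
$\sqrt{\frac{-8368 + 2593}{22332 - 17817} - 10239} = \sqrt{- \frac{5775}{4515} - 10239} = \sqrt{\left(-5775\right) \frac{1}{4515} - 10239} = \sqrt{- \frac{55}{43} - 10239} = \sqrt{- \frac{440332}{43}} = \frac{2 i \sqrt{4733569}}{43}$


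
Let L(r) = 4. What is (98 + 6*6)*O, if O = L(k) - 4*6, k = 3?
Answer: -2680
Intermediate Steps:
O = -20 (O = 4 - 4*6 = 4 - 24 = -20)
(98 + 6*6)*O = (98 + 6*6)*(-20) = (98 + 36)*(-20) = 134*(-20) = -2680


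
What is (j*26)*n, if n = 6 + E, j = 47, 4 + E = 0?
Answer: 2444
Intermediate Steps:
E = -4 (E = -4 + 0 = -4)
n = 2 (n = 6 - 4 = 2)
(j*26)*n = (47*26)*2 = 1222*2 = 2444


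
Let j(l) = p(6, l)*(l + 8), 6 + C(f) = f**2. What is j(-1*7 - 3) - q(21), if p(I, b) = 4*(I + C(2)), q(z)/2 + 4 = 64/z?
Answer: -632/21 ≈ -30.095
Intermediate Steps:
C(f) = -6 + f**2
q(z) = -8 + 128/z (q(z) = -8 + 2*(64/z) = -8 + 128/z)
p(I, b) = -8 + 4*I (p(I, b) = 4*(I + (-6 + 2**2)) = 4*(I + (-6 + 4)) = 4*(I - 2) = 4*(-2 + I) = -8 + 4*I)
j(l) = 128 + 16*l (j(l) = (-8 + 4*6)*(l + 8) = (-8 + 24)*(8 + l) = 16*(8 + l) = 128 + 16*l)
j(-1*7 - 3) - q(21) = (128 + 16*(-1*7 - 3)) - (-8 + 128/21) = (128 + 16*(-7 - 3)) - (-8 + 128*(1/21)) = (128 + 16*(-10)) - (-8 + 128/21) = (128 - 160) - 1*(-40/21) = -32 + 40/21 = -632/21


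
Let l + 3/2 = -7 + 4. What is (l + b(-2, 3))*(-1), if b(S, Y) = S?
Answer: 13/2 ≈ 6.5000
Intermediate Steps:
l = -9/2 (l = -3/2 + (-7 + 4) = -3/2 - 3 = -9/2 ≈ -4.5000)
(l + b(-2, 3))*(-1) = (-9/2 - 2)*(-1) = -13/2*(-1) = 13/2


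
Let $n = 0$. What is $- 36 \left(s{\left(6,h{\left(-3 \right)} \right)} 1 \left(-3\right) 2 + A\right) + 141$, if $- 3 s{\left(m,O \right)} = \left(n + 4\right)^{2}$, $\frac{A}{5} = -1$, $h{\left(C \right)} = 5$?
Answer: $-831$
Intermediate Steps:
$A = -5$ ($A = 5 \left(-1\right) = -5$)
$s{\left(m,O \right)} = - \frac{16}{3}$ ($s{\left(m,O \right)} = - \frac{\left(0 + 4\right)^{2}}{3} = - \frac{4^{2}}{3} = \left(- \frac{1}{3}\right) 16 = - \frac{16}{3}$)
$- 36 \left(s{\left(6,h{\left(-3 \right)} \right)} 1 \left(-3\right) 2 + A\right) + 141 = - 36 \left(- \frac{16 \cdot 1 \left(-3\right) 2}{3} - 5\right) + 141 = - 36 \left(- \frac{16 \left(\left(-3\right) 2\right)}{3} - 5\right) + 141 = - 36 \left(\left(- \frac{16}{3}\right) \left(-6\right) - 5\right) + 141 = - 36 \left(32 - 5\right) + 141 = \left(-36\right) 27 + 141 = -972 + 141 = -831$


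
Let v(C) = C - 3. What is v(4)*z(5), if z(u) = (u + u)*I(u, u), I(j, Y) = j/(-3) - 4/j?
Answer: -74/3 ≈ -24.667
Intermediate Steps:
v(C) = -3 + C
I(j, Y) = -4/j - j/3 (I(j, Y) = j*(-⅓) - 4/j = -j/3 - 4/j = -4/j - j/3)
z(u) = 2*u*(-4/u - u/3) (z(u) = (u + u)*(-4/u - u/3) = (2*u)*(-4/u - u/3) = 2*u*(-4/u - u/3))
v(4)*z(5) = (-3 + 4)*(-8 - ⅔*5²) = 1*(-8 - ⅔*25) = 1*(-8 - 50/3) = 1*(-74/3) = -74/3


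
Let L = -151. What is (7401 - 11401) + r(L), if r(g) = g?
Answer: -4151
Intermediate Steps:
(7401 - 11401) + r(L) = (7401 - 11401) - 151 = -4000 - 151 = -4151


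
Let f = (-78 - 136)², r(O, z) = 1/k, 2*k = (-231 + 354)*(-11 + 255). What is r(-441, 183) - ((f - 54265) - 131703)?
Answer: 2103421033/15006 ≈ 1.4017e+5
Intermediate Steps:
k = 15006 (k = ((-231 + 354)*(-11 + 255))/2 = (123*244)/2 = (½)*30012 = 15006)
r(O, z) = 1/15006
f = 45796 (f = (-214)² = 45796)
r(-441, 183) - ((f - 54265) - 131703) = 1/15006 - ((45796 - 54265) - 131703) = 1/15006 - (-8469 - 131703) = 1/15006 - 1*(-140172) = 1/15006 + 140172 = 2103421033/15006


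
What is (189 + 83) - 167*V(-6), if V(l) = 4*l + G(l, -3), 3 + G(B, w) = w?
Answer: 5282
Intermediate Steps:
G(B, w) = -3 + w
V(l) = -6 + 4*l (V(l) = 4*l + (-3 - 3) = 4*l - 6 = -6 + 4*l)
(189 + 83) - 167*V(-6) = (189 + 83) - 167*(-6 + 4*(-6)) = 272 - 167*(-6 - 24) = 272 - 167*(-30) = 272 + 5010 = 5282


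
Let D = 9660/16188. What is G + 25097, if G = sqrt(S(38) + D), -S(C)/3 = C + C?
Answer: 25097 + I*sqrt(413828683)/1349 ≈ 25097.0 + 15.08*I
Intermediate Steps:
S(C) = -6*C (S(C) = -3*(C + C) = -6*C)
D = 805/1349 (D = 9660*(1/16188) = 805/1349 ≈ 0.59674)
G = I*sqrt(413828683)/1349 (G = sqrt(-6*38 + 805/1349) = sqrt(-228 + 805/1349) = sqrt(-306767/1349) = I*sqrt(413828683)/1349 ≈ 15.08*I)
G + 25097 = I*sqrt(413828683)/1349 + 25097 = 25097 + I*sqrt(413828683)/1349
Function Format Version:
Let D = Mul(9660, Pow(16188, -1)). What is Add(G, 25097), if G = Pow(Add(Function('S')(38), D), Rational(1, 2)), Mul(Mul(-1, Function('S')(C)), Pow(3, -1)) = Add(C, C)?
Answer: Add(25097, Mul(Rational(1, 1349), I, Pow(413828683, Rational(1, 2)))) ≈ Add(25097., Mul(15.080, I))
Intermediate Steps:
Function('S')(C) = Mul(-6, C) (Function('S')(C) = Mul(-3, Add(C, C)) = Mul(-3, Mul(2, C)) = Mul(-6, C))
D = Rational(805, 1349) (D = Mul(9660, Rational(1, 16188)) = Rational(805, 1349) ≈ 0.59674)
G = Mul(Rational(1, 1349), I, Pow(413828683, Rational(1, 2))) (G = Pow(Add(Mul(-6, 38), Rational(805, 1349)), Rational(1, 2)) = Pow(Add(-228, Rational(805, 1349)), Rational(1, 2)) = Pow(Rational(-306767, 1349), Rational(1, 2)) = Mul(Rational(1, 1349), I, Pow(413828683, Rational(1, 2))) ≈ Mul(15.080, I))
Add(G, 25097) = Add(Mul(Rational(1, 1349), I, Pow(413828683, Rational(1, 2))), 25097) = Add(25097, Mul(Rational(1, 1349), I, Pow(413828683, Rational(1, 2))))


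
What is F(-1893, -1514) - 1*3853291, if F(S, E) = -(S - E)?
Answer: -3852912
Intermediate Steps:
F(S, E) = E - S
F(-1893, -1514) - 1*3853291 = (-1514 - 1*(-1893)) - 1*3853291 = (-1514 + 1893) - 3853291 = 379 - 3853291 = -3852912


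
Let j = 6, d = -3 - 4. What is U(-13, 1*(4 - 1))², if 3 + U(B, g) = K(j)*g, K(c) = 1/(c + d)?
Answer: 36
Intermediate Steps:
d = -7
K(c) = 1/(-7 + c) (K(c) = 1/(c - 7) = 1/(-7 + c))
U(B, g) = -3 - g (U(B, g) = -3 + g/(-7 + 6) = -3 + g/(-1) = -3 - g)
U(-13, 1*(4 - 1))² = (-3 - (4 - 1))² = (-3 - 3)² = (-6)² = 36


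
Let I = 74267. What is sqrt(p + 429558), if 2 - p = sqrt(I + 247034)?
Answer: sqrt(429560 - sqrt(321301)) ≈ 654.98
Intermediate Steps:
p = 2 - sqrt(321301) (p = 2 - sqrt(74267 + 247034) = 2 - sqrt(321301) ≈ -564.83)
sqrt(p + 429558) = sqrt((2 - sqrt(321301)) + 429558) = sqrt(429560 - sqrt(321301))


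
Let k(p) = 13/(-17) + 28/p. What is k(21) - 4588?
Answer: -233959/51 ≈ -4587.4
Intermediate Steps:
k(p) = -13/17 + 28/p (k(p) = 13*(-1/17) + 28/p = -13/17 + 28/p)
k(21) - 4588 = (-13/17 + 28/21) - 4588 = (-13/17 + 28*(1/21)) - 4588 = (-13/17 + 4/3) - 4588 = 29/51 - 4588 = -233959/51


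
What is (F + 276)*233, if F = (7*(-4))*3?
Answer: 44736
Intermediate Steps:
F = -84 (F = -28*3 = -84)
(F + 276)*233 = (-84 + 276)*233 = 192*233 = 44736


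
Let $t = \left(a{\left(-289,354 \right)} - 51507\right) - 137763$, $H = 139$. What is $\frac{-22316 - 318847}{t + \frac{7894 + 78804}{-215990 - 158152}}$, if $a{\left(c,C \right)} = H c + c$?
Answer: $\frac{63821703573}{42975864179} \approx 1.4851$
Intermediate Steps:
$a{\left(c,C \right)} = 140 c$ ($a{\left(c,C \right)} = 139 c + c = 140 c$)
$t = -229730$ ($t = \left(140 \left(-289\right) - 51507\right) - 137763 = \left(-40460 - 51507\right) - 137763 = -91967 - 137763 = -229730$)
$\frac{-22316 - 318847}{t + \frac{7894 + 78804}{-215990 - 158152}} = \frac{-22316 - 318847}{-229730 + \frac{7894 + 78804}{-215990 - 158152}} = - \frac{341163}{-229730 + \frac{86698}{-374142}} = - \frac{341163}{-229730 + 86698 \left(- \frac{1}{374142}\right)} = - \frac{341163}{-229730 - \frac{43349}{187071}} = - \frac{341163}{- \frac{42975864179}{187071}} = \left(-341163\right) \left(- \frac{187071}{42975864179}\right) = \frac{63821703573}{42975864179}$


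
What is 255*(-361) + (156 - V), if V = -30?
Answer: -91869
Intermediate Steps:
255*(-361) + (156 - V) = 255*(-361) + (156 - 1*(-30)) = -92055 + (156 + 30) = -92055 + 186 = -91869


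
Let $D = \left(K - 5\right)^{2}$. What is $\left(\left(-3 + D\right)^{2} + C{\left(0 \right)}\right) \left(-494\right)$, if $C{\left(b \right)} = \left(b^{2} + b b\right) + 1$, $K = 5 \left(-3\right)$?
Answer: $-77859340$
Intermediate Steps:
$K = -15$
$C{\left(b \right)} = 1 + 2 b^{2}$ ($C{\left(b \right)} = \left(b^{2} + b^{2}\right) + 1 = 2 b^{2} + 1 = 1 + 2 b^{2}$)
$D = 400$ ($D = \left(-15 - 5\right)^{2} = \left(-20\right)^{2} = 400$)
$\left(\left(-3 + D\right)^{2} + C{\left(0 \right)}\right) \left(-494\right) = \left(\left(-3 + 400\right)^{2} + \left(1 + 2 \cdot 0^{2}\right)\right) \left(-494\right) = \left(397^{2} + \left(1 + 2 \cdot 0\right)\right) \left(-494\right) = \left(157609 + \left(1 + 0\right)\right) \left(-494\right) = \left(157609 + 1\right) \left(-494\right) = 157610 \left(-494\right) = -77859340$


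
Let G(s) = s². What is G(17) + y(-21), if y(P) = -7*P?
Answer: 436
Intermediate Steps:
G(17) + y(-21) = 17² - 7*(-21) = 289 + 147 = 436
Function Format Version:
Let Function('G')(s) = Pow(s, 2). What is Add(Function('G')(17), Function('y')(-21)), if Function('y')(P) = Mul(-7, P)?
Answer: 436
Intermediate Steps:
Add(Function('G')(17), Function('y')(-21)) = Add(Pow(17, 2), Mul(-7, -21)) = Add(289, 147) = 436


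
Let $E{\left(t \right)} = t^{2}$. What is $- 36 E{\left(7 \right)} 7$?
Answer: $-12348$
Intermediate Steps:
$- 36 E{\left(7 \right)} 7 = - 36 \cdot 7^{2} \cdot 7 = \left(-36\right) 49 \cdot 7 = \left(-1764\right) 7 = -12348$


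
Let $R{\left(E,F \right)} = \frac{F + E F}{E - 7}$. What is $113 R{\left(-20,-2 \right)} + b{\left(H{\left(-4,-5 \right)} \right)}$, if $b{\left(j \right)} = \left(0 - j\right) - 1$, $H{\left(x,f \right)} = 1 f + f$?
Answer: $- \frac{4051}{27} \approx -150.04$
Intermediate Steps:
$H{\left(x,f \right)} = 2 f$ ($H{\left(x,f \right)} = f + f = 2 f$)
$R{\left(E,F \right)} = \frac{F + E F}{-7 + E}$
$b{\left(j \right)} = -1 - j$ ($b{\left(j \right)} = - j - 1 = -1 - j$)
$113 R{\left(-20,-2 \right)} + b{\left(H{\left(-4,-5 \right)} \right)} = 113 \left(- \frac{2 \left(1 - 20\right)}{-7 - 20}\right) - \left(1 + 2 \left(-5\right)\right) = 113 \left(\left(-2\right) \frac{1}{-27} \left(-19\right)\right) - -9 = 113 \left(\left(-2\right) \left(- \frac{1}{27}\right) \left(-19\right)\right) + \left(-1 + 10\right) = 113 \left(- \frac{38}{27}\right) + 9 = - \frac{4294}{27} + 9 = - \frac{4051}{27}$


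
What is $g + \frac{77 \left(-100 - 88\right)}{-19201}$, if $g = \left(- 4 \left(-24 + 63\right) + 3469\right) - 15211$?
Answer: $- \frac{32634146}{2743} \approx -11897.0$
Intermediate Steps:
$g = -11898$ ($g = \left(\left(-4\right) 39 + 3469\right) - 15211 = \left(-156 + 3469\right) - 15211 = 3313 - 15211 = -11898$)
$g + \frac{77 \left(-100 - 88\right)}{-19201} = -11898 + \frac{77 \left(-100 - 88\right)}{-19201} = -11898 + 77 \left(-188\right) \left(- \frac{1}{19201}\right) = -11898 - - \frac{2068}{2743} = -11898 + \frac{2068}{2743} = - \frac{32634146}{2743}$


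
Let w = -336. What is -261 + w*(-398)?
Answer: 133467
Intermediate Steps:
-261 + w*(-398) = -261 - 336*(-398) = -261 + 133728 = 133467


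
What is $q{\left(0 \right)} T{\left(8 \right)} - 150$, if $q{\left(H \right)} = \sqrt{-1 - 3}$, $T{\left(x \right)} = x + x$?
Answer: $-150 + 32 i \approx -150.0 + 32.0 i$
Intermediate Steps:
$T{\left(x \right)} = 2 x$
$q{\left(H \right)} = 2 i$ ($q{\left(H \right)} = \sqrt{-4} = 2 i$)
$q{\left(0 \right)} T{\left(8 \right)} - 150 = 2 i 2 \cdot 8 - 150 = 2 i 16 - 150 = 32 i - 150 = -150 + 32 i$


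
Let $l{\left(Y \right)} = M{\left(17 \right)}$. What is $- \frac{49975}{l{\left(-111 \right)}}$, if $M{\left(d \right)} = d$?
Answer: $- \frac{49975}{17} \approx -2939.7$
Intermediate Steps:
$l{\left(Y \right)} = 17$
$- \frac{49975}{l{\left(-111 \right)}} = - \frac{49975}{17}$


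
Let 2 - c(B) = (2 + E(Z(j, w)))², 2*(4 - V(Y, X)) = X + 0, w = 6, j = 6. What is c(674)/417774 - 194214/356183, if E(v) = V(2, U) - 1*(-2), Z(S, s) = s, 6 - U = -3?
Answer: -324564842047/595215986568 ≈ -0.54529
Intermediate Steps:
U = 9 (U = 6 - 1*(-3) = 6 + 3 = 9)
V(Y, X) = 4 - X/2 (V(Y, X) = 4 - (X + 0)/2 = 4 - X/2)
E(v) = 3/2 (E(v) = (4 - ½*9) - 1*(-2) = (4 - 9/2) + 2 = -½ + 2 = 3/2)
c(B) = -41/4 (c(B) = 2 - (2 + 3/2)² = 2 - (7/2)² = 2 - 1*49/4 = 2 - 49/4 = -41/4)
c(674)/417774 - 194214/356183 = -41/4/417774 - 194214/356183 = -41/4*1/417774 - 194214*1/356183 = -41/1671096 - 194214/356183 = -324564842047/595215986568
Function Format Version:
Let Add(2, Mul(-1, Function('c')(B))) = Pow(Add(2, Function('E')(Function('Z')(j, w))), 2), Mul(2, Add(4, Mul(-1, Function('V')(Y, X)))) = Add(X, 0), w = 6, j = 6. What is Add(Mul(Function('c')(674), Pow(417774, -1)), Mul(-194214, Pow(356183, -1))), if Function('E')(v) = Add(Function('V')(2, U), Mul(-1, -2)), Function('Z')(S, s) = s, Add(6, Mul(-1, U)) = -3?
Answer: Rational(-324564842047, 595215986568) ≈ -0.54529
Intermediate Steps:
U = 9 (U = Add(6, Mul(-1, -3)) = Add(6, 3) = 9)
Function('V')(Y, X) = Add(4, Mul(Rational(-1, 2), X)) (Function('V')(Y, X) = Add(4, Mul(Rational(-1, 2), Add(X, 0))) = Add(4, Mul(Rational(-1, 2), X)))
Function('E')(v) = Rational(3, 2) (Function('E')(v) = Add(Add(4, Mul(Rational(-1, 2), 9)), Mul(-1, -2)) = Add(Add(4, Rational(-9, 2)), 2) = Add(Rational(-1, 2), 2) = Rational(3, 2))
Function('c')(B) = Rational(-41, 4) (Function('c')(B) = Add(2, Mul(-1, Pow(Add(2, Rational(3, 2)), 2))) = Add(2, Mul(-1, Pow(Rational(7, 2), 2))) = Add(2, Mul(-1, Rational(49, 4))) = Add(2, Rational(-49, 4)) = Rational(-41, 4))
Add(Mul(Function('c')(674), Pow(417774, -1)), Mul(-194214, Pow(356183, -1))) = Add(Mul(Rational(-41, 4), Pow(417774, -1)), Mul(-194214, Pow(356183, -1))) = Add(Mul(Rational(-41, 4), Rational(1, 417774)), Mul(-194214, Rational(1, 356183))) = Add(Rational(-41, 1671096), Rational(-194214, 356183)) = Rational(-324564842047, 595215986568)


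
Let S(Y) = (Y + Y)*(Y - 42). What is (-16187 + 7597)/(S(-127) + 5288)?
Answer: -4295/24107 ≈ -0.17816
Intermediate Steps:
S(Y) = 2*Y*(-42 + Y) (S(Y) = (2*Y)*(-42 + Y) = 2*Y*(-42 + Y))
(-16187 + 7597)/(S(-127) + 5288) = (-16187 + 7597)/(2*(-127)*(-42 - 127) + 5288) = -8590/(2*(-127)*(-169) + 5288) = -8590/(42926 + 5288) = -8590/48214 = -8590*1/48214 = -4295/24107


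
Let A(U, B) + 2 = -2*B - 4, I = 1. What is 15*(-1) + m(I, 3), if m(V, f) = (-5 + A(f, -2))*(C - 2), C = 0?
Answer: -1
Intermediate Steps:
A(U, B) = -6 - 2*B (A(U, B) = -2 + (-2*B - 4) = -2 + (-4 - 2*B) = -6 - 2*B)
m(V, f) = 14 (m(V, f) = (-5 + (-6 - 2*(-2)))*(0 - 2) = (-5 + (-6 + 4))*(-2) = (-5 - 2)*(-2) = -7*(-2) = 14)
15*(-1) + m(I, 3) = 15*(-1) + 14 = -15 + 14 = -1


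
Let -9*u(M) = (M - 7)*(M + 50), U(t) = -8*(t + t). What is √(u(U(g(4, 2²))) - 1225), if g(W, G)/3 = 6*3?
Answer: I*√720019/3 ≈ 282.85*I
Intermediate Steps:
g(W, G) = 54 (g(W, G) = 3*(6*3) = 3*18 = 54)
U(t) = -16*t
u(M) = -(-7 + M)*(50 + M)/9 (u(M) = -(M - 7)*(M + 50)/9 = -(-7 + M)*(50 + M)/9)
√(u(U(g(4, 2²))) - 1225) = √((350/9 - (-688)*54/9 - (-16*54)²/9) - 1225) = √((350/9 - 43/9*(-864) - ⅑*(-864)²) - 1225) = √((350/9 + 4128 - ⅑*746496) - 1225) = √((350/9 + 4128 - 82944) - 1225) = √(-708994/9 - 1225) = √(-720019/9) = I*√720019/3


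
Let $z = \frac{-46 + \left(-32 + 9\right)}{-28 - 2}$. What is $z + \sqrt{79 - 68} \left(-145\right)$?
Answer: $\frac{23}{10} - 145 \sqrt{11} \approx -478.61$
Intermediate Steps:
$z = \frac{23}{10}$ ($z = \frac{-46 - 23}{-30} = \left(-69\right) \left(- \frac{1}{30}\right) = \frac{23}{10} \approx 2.3$)
$z + \sqrt{79 - 68} \left(-145\right) = \frac{23}{10} + \sqrt{79 - 68} \left(-145\right) = \frac{23}{10} + \sqrt{11} \left(-145\right) = \frac{23}{10} - 145 \sqrt{11}$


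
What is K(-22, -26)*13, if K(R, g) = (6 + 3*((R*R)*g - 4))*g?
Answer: 12762204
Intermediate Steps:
K(R, g) = g*(-6 + 3*g*R²) (K(R, g) = (6 + 3*(R²*g - 4))*g = (6 + 3*(g*R² - 4))*g = (6 + 3*(-4 + g*R²))*g = (6 + (-12 + 3*g*R²))*g = (-6 + 3*g*R²)*g = g*(-6 + 3*g*R²))
K(-22, -26)*13 = (3*(-26)*(-2 - 26*(-22)²))*13 = (3*(-26)*(-2 - 26*484))*13 = (3*(-26)*(-2 - 12584))*13 = (3*(-26)*(-12586))*13 = 981708*13 = 12762204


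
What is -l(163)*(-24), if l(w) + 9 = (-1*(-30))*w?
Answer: 117144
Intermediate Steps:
l(w) = -9 + 30*w (l(w) = -9 + (-1*(-30))*w = -9 + 30*w)
-l(163)*(-24) = -(-9 + 30*163)*(-24) = -(-9 + 4890)*(-24) = -1*4881*(-24) = -4881*(-24) = 117144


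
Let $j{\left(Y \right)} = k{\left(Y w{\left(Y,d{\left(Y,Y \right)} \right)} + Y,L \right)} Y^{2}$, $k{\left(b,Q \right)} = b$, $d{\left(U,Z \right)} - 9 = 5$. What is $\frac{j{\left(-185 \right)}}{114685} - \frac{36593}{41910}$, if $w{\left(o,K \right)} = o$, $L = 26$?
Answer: $\frac{9764349924359}{961289670} \approx 10158.0$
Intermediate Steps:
$d{\left(U,Z \right)} = 14$ ($d{\left(U,Z \right)} = 9 + 5 = 14$)
$j{\left(Y \right)} = Y^{2} \left(Y + Y^{2}\right)$ ($j{\left(Y \right)} = \left(Y Y + Y\right) Y^{2} = \left(Y^{2} + Y\right) Y^{2} = \left(Y + Y^{2}\right) Y^{2} = Y^{2} \left(Y + Y^{2}\right)$)
$\frac{j{\left(-185 \right)}}{114685} - \frac{36593}{41910} = \frac{\left(-185\right)^{3} \left(1 - 185\right)}{114685} - \frac{36593}{41910} = \left(-6331625\right) \left(-184\right) \frac{1}{114685} - \frac{36593}{41910} = 1165019000 \cdot \frac{1}{114685} - \frac{36593}{41910} = \frac{233003800}{22937} - \frac{36593}{41910} = \frac{9764349924359}{961289670}$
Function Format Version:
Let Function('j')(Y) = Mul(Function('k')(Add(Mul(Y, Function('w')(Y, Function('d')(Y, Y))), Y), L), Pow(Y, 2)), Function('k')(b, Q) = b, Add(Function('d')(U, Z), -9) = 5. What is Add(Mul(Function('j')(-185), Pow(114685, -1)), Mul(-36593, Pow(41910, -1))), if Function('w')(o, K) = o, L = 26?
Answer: Rational(9764349924359, 961289670) ≈ 10158.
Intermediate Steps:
Function('d')(U, Z) = 14 (Function('d')(U, Z) = Add(9, 5) = 14)
Function('j')(Y) = Mul(Pow(Y, 2), Add(Y, Pow(Y, 2))) (Function('j')(Y) = Mul(Add(Mul(Y, Y), Y), Pow(Y, 2)) = Mul(Add(Pow(Y, 2), Y), Pow(Y, 2)) = Mul(Add(Y, Pow(Y, 2)), Pow(Y, 2)) = Mul(Pow(Y, 2), Add(Y, Pow(Y, 2))))
Add(Mul(Function('j')(-185), Pow(114685, -1)), Mul(-36593, Pow(41910, -1))) = Add(Mul(Mul(Pow(-185, 3), Add(1, -185)), Pow(114685, -1)), Mul(-36593, Pow(41910, -1))) = Add(Mul(Mul(-6331625, -184), Rational(1, 114685)), Mul(-36593, Rational(1, 41910))) = Add(Mul(1165019000, Rational(1, 114685)), Rational(-36593, 41910)) = Add(Rational(233003800, 22937), Rational(-36593, 41910)) = Rational(9764349924359, 961289670)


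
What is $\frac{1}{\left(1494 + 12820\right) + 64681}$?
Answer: $\frac{1}{78995} \approx 1.2659 \cdot 10^{-5}$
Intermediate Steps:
$\frac{1}{\left(1494 + 12820\right) + 64681} = \frac{1}{14314 + 64681} = \frac{1}{78995}$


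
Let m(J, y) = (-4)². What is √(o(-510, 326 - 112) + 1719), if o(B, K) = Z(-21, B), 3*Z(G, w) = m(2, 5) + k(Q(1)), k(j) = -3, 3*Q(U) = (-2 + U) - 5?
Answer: √15510/3 ≈ 41.513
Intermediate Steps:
Q(U) = -7/3 + U/3 (Q(U) = ((-2 + U) - 5)/3 = (-7 + U)/3 = -7/3 + U/3)
m(J, y) = 16
Z(G, w) = 13/3 (Z(G, w) = (16 - 3)/3 = (⅓)*13 = 13/3)
o(B, K) = 13/3
√(o(-510, 326 - 112) + 1719) = √(13/3 + 1719) = √(5170/3) = √15510/3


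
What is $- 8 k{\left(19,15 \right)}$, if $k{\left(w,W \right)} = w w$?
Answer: $-2888$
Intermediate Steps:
$k{\left(w,W \right)} = w^{2}$
$- 8 k{\left(19,15 \right)} = - 8 \cdot 19^{2} = \left(-8\right) 361 = -2888$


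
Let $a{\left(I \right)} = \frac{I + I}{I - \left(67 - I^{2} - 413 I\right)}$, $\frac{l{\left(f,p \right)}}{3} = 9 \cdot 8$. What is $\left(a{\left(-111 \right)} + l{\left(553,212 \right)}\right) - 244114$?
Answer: $- \frac{4109681189}{16850} \approx -2.439 \cdot 10^{5}$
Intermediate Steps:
$l{\left(f,p \right)} = 216$ ($l{\left(f,p \right)} = 3 \cdot 9 \cdot 8 = 3 \cdot 72 = 216$)
$a{\left(I \right)} = \frac{2 I}{-67 + I^{2} + 414 I}$ ($a{\left(I \right)} = \frac{2 I}{I + \left(-67 + I^{2} + 413 I\right)} = \frac{2 I}{-67 + I^{2} + 414 I}$)
$\left(a{\left(-111 \right)} + l{\left(553,212 \right)}\right) - 244114 = \left(2 \left(-111\right) \frac{1}{-67 + \left(-111\right)^{2} + 414 \left(-111\right)} + 216\right) - 244114 = \left(2 \left(-111\right) \frac{1}{-67 + 12321 - 45954} + 216\right) - 244114 = \left(2 \left(-111\right) \frac{1}{-33700} + 216\right) - 244114 = \left(2 \left(-111\right) \left(- \frac{1}{33700}\right) + 216\right) - 244114 = \left(\frac{111}{16850} + 216\right) - 244114 = \frac{3639711}{16850} - 244114 = - \frac{4109681189}{16850}$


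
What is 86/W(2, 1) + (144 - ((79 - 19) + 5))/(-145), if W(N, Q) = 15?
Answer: 2257/435 ≈ 5.1885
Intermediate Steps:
86/W(2, 1) + (144 - ((79 - 19) + 5))/(-145) = 86/15 + (144 - ((79 - 19) + 5))/(-145) = 86*(1/15) + (144 - (60 + 5))*(-1/145) = 86/15 + (144 - 1*65)*(-1/145) = 86/15 + (144 - 65)*(-1/145) = 86/15 + 79*(-1/145) = 86/15 - 79/145 = 2257/435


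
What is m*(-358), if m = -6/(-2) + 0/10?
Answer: -1074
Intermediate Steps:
m = 3 (m = -6*(-½) + 0*(⅒) = 3 + 0 = 3)
m*(-358) = 3*(-358) = -1074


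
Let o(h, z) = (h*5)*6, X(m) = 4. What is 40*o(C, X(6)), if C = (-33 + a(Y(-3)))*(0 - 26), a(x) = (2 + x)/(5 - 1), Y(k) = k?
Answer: 1037400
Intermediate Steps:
a(x) = ½ + x/4 (a(x) = (2 + x)/4 = (2 + x)*(¼) = ½ + x/4)
C = 1729/2 (C = (-33 + (½ + (¼)*(-3)))*(0 - 26) = (-33 + (½ - ¾))*(-26) = (-33 - ¼)*(-26) = -133/4*(-26) = 1729/2 ≈ 864.50)
o(h, z) = 30*h (o(h, z) = (5*h)*6 = 30*h)
40*o(C, X(6)) = 40*(30*(1729/2)) = 40*25935 = 1037400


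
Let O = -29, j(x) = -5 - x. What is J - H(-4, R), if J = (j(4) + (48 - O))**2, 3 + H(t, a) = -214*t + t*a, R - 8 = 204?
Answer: 4619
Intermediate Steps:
R = 212 (R = 8 + 204 = 212)
H(t, a) = -3 - 214*t + a*t (H(t, a) = -3 + (-214*t + t*a) = -3 + (-214*t + a*t) = -3 - 214*t + a*t)
J = 4624 (J = ((-5 - 1*4) + (48 - 1*(-29)))**2 = ((-5 - 4) + (48 + 29))**2 = (-9 + 77)**2 = 68**2 = 4624)
J - H(-4, R) = 4624 - (-3 - 214*(-4) + 212*(-4)) = 4624 - (-3 + 856 - 848) = 4624 - 1*5 = 4624 - 5 = 4619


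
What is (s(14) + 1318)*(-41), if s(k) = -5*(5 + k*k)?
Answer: -12833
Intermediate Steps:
s(k) = -25 - 5*k² (s(k) = -5*(5 + k²) = -25 - 5*k²)
(s(14) + 1318)*(-41) = ((-25 - 5*14²) + 1318)*(-41) = ((-25 - 5*196) + 1318)*(-41) = ((-25 - 980) + 1318)*(-41) = (-1005 + 1318)*(-41) = 313*(-41) = -12833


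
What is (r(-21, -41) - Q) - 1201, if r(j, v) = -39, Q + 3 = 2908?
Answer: -4145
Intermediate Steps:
Q = 2905 (Q = -3 + 2908 = 2905)
(r(-21, -41) - Q) - 1201 = (-39 - 1*2905) - 1201 = (-39 - 2905) - 1201 = -2944 - 1201 = -4145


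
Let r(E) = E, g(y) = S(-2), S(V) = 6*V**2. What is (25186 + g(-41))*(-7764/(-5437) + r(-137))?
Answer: -18582417050/5437 ≈ -3.4178e+6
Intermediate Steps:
g(y) = 24 (g(y) = 6*(-2)**2 = 6*4 = 24)
(25186 + g(-41))*(-7764/(-5437) + r(-137)) = (25186 + 24)*(-7764/(-5437) - 137) = 25210*(-7764*(-1/5437) - 137) = 25210*(7764/5437 - 137) = 25210*(-737105/5437) = -18582417050/5437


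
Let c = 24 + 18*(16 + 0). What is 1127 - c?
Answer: 815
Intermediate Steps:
c = 312 (c = 24 + 18*16 = 24 + 288 = 312)
1127 - c = 1127 - 1*312 = 1127 - 312 = 815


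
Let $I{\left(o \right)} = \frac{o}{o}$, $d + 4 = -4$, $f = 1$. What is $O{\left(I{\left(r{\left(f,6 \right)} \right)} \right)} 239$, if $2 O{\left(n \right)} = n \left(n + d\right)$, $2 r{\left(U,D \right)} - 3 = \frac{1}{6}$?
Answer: $- \frac{1673}{2} \approx -836.5$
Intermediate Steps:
$d = -8$ ($d = -4 - 4 = -8$)
$r{\left(U,D \right)} = \frac{19}{12}$ ($r{\left(U,D \right)} = \frac{3}{2} + \frac{1}{2 \cdot 6} = \frac{3}{2} + \frac{1}{2} \cdot \frac{1}{6} = \frac{3}{2} + \frac{1}{12} = \frac{19}{12}$)
$I{\left(o \right)} = 1$
$O{\left(n \right)} = \frac{n \left(-8 + n\right)}{2}$ ($O{\left(n \right)} = \frac{n \left(n - 8\right)}{2} = \frac{n \left(-8 + n\right)}{2}$)
$O{\left(I{\left(r{\left(f,6 \right)} \right)} \right)} 239 = \frac{1}{2} \cdot 1 \left(-8 + 1\right) 239 = \frac{1}{2} \cdot 1 \left(-7\right) 239 = \left(- \frac{7}{2}\right) 239 = - \frac{1673}{2}$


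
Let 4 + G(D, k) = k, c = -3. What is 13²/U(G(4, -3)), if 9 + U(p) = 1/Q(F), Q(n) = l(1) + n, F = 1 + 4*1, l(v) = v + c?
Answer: -39/2 ≈ -19.500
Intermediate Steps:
G(D, k) = -4 + k
l(v) = -3 + v (l(v) = v - 3 = -3 + v)
F = 5 (F = 1 + 4 = 5)
Q(n) = -2 + n (Q(n) = (-3 + 1) + n = -2 + n)
U(p) = -26/3 (U(p) = -9 + 1/(-2 + 5) = -9 + 1/3 = -9 + ⅓ = -26/3)
13²/U(G(4, -3)) = 13²/(-26/3) = 169*(-3/26) = -39/2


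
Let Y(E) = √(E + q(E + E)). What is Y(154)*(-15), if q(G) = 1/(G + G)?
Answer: -15*√14609210/308 ≈ -186.15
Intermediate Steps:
q(G) = 1/(2*G)
Y(E) = √(E + 1/(4*E)) (Y(E) = √(E + 1/(2*(E + E))) = √(E + 1/(2*((2*E)))) = √(E + (1/(2*E))/2) = √(E + 1/(4*E)))
Y(154)*(-15) = (√(1/154 + 4*154)/2)*(-15) = (√(1/154 + 616)/2)*(-15) = (√(94865/154)/2)*(-15) = ((√14609210/154)/2)*(-15) = (√14609210/308)*(-15) = -15*√14609210/308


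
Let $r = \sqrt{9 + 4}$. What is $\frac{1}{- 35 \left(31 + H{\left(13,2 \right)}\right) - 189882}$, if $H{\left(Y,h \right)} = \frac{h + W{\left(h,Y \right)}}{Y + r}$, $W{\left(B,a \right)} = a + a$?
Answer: $- \frac{1064414}{203354872623} - \frac{5 \sqrt{13}}{29050696089} \approx -5.2349 \cdot 10^{-6}$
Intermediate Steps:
$W{\left(B,a \right)} = 2 a$
$r = \sqrt{13} \approx 3.6056$
$H{\left(Y,h \right)} = \frac{h + 2 Y}{Y + \sqrt{13}}$
$\frac{1}{- 35 \left(31 + H{\left(13,2 \right)}\right) - 189882} = \frac{1}{- 35 \left(31 + \frac{2 + 2 \cdot 13}{13 + \sqrt{13}}\right) - 189882} = \frac{1}{- 35 \left(31 + \frac{2 + 26}{13 + \sqrt{13}}\right) - 189882} = \frac{1}{- 35 \left(31 + \frac{1}{13 + \sqrt{13}} \cdot 28\right) - 189882} = \frac{1}{- 35 \left(31 + \frac{28}{13 + \sqrt{13}}\right) - 189882} = \frac{1}{\left(-1085 - \frac{980}{13 + \sqrt{13}}\right) - 189882} = \frac{1}{-190967 - \frac{980}{13 + \sqrt{13}}}$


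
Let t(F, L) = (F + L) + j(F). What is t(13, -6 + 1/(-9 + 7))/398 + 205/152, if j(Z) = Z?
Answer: 42277/30248 ≈ 1.3977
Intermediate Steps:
t(F, L) = L + 2*F (t(F, L) = (F + L) + F = L + 2*F)
t(13, -6 + 1/(-9 + 7))/398 + 205/152 = ((-6 + 1/(-9 + 7)) + 2*13)/398 + 205/152 = ((-6 + 1/(-2)) + 26)*(1/398) + 205*(1/152) = ((-6 - 1/2) + 26)*(1/398) + 205/152 = (-13/2 + 26)*(1/398) + 205/152 = (39/2)*(1/398) + 205/152 = 39/796 + 205/152 = 42277/30248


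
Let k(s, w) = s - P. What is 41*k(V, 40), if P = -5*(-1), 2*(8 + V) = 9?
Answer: -697/2 ≈ -348.50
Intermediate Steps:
V = -7/2 (V = -8 + (½)*9 = -8 + 9/2 = -7/2 ≈ -3.5000)
P = 5
k(s, w) = -5 + s (k(s, w) = s - 1*5 = s - 5 = -5 + s)
41*k(V, 40) = 41*(-5 - 7/2) = 41*(-17/2) = -697/2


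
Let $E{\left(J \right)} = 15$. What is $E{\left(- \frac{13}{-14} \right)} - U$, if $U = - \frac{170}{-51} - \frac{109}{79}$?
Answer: $\frac{3092}{237} \approx 13.046$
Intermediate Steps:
$U = \frac{463}{237}$ ($U = \left(-170\right) \left(- \frac{1}{51}\right) - \frac{109}{79} = \frac{10}{3} - \frac{109}{79} = \frac{463}{237} \approx 1.9536$)
$E{\left(- \frac{13}{-14} \right)} - U = 15 - \frac{463}{237} = \frac{3092}{237}$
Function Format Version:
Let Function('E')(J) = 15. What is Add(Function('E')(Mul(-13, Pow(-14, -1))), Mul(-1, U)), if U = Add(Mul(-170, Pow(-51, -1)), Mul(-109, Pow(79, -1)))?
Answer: Rational(3092, 237) ≈ 13.046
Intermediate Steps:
U = Rational(463, 237) (U = Add(Mul(-170, Rational(-1, 51)), Mul(-109, Rational(1, 79))) = Add(Rational(10, 3), Rational(-109, 79)) = Rational(463, 237) ≈ 1.9536)
Add(Function('E')(Mul(-13, Pow(-14, -1))), Mul(-1, U)) = Add(15, Mul(-1, Rational(463, 237))) = Add(15, Rational(-463, 237)) = Rational(3092, 237)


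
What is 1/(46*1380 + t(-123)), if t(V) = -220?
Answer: 1/63260 ≈ 1.5808e-5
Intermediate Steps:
1/(46*1380 + t(-123)) = 1/(46*1380 - 220) = 1/(63480 - 220) = 1/63260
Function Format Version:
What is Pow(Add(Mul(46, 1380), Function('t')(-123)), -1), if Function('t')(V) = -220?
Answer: Rational(1, 63260) ≈ 1.5808e-5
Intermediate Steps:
Pow(Add(Mul(46, 1380), Function('t')(-123)), -1) = Pow(Add(Mul(46, 1380), -220), -1) = Pow(Add(63480, -220), -1) = Pow(63260, -1) = Rational(1, 63260)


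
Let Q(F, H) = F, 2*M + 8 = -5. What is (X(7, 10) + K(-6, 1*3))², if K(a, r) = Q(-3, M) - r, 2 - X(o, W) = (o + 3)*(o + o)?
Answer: 20736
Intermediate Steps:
M = -13/2 (M = -4 + (½)*(-5) = -4 - 5/2 = -13/2 ≈ -6.5000)
X(o, W) = 2 - 2*o*(3 + o) (X(o, W) = 2 - (o + 3)*(o + o) = 2 - (3 + o)*2*o = 2 - 2*o*(3 + o))
K(a, r) = -3 - r
(X(7, 10) + K(-6, 1*3))² = ((2 - 6*7 - 2*7²) + (-3 - 3))² = ((2 - 42 - 2*49) + (-3 - 1*3))² = ((2 - 42 - 98) + (-3 - 3))² = (-138 - 6)² = (-144)² = 20736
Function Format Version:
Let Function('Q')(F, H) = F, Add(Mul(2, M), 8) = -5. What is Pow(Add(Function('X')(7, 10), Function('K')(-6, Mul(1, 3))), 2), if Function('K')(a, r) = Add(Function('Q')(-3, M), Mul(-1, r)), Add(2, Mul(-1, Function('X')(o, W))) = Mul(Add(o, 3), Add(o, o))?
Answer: 20736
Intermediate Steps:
M = Rational(-13, 2) (M = Add(-4, Mul(Rational(1, 2), -5)) = Add(-4, Rational(-5, 2)) = Rational(-13, 2) ≈ -6.5000)
Function('X')(o, W) = Add(2, Mul(-2, o, Add(3, o))) (Function('X')(o, W) = Add(2, Mul(-1, Mul(Add(o, 3), Add(o, o)))) = Add(2, Mul(-1, Mul(Add(3, o), Mul(2, o)))) = Add(2, Mul(-1, Mul(2, o, Add(3, o)))) = Add(2, Mul(-2, o, Add(3, o))))
Function('K')(a, r) = Add(-3, Mul(-1, r))
Pow(Add(Function('X')(7, 10), Function('K')(-6, Mul(1, 3))), 2) = Pow(Add(Add(2, Mul(-6, 7), Mul(-2, Pow(7, 2))), Add(-3, Mul(-1, Mul(1, 3)))), 2) = Pow(Add(Add(2, -42, Mul(-2, 49)), Add(-3, Mul(-1, 3))), 2) = Pow(Add(Add(2, -42, -98), Add(-3, -3)), 2) = Pow(Add(-138, -6), 2) = Pow(-144, 2) = 20736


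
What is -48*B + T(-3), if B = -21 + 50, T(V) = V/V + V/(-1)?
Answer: -1388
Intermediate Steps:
T(V) = 1 - V (T(V) = 1 + V*(-1) = 1 - V)
B = 29
-48*B + T(-3) = -48*29 + (1 - 1*(-3)) = -1392 + (1 + 3) = -1392 + 4 = -1388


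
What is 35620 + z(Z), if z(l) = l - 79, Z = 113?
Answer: 35654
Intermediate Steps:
z(l) = -79 + l
35620 + z(Z) = 35620 + (-79 + 113) = 35620 + 34 = 35654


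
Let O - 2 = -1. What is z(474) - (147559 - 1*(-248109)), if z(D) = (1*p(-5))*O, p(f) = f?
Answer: -395673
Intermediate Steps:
O = 1 (O = 2 - 1 = 1)
z(D) = -5 (z(D) = (1*(-5))*1 = -5*1 = -5)
z(474) - (147559 - 1*(-248109)) = -5 - (147559 - 1*(-248109)) = -5 - (147559 + 248109) = -5 - 1*395668 = -5 - 395668 = -395673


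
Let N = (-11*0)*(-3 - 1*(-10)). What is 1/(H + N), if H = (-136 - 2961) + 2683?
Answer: -1/414 ≈ -0.0024155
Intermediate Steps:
H = -414 (H = -3097 + 2683 = -414)
N = 0 (N = 0*(-3 + 10) = 0*7 = 0)
1/(H + N) = 1/(-414 + 0) = 1/(-414) = -1/414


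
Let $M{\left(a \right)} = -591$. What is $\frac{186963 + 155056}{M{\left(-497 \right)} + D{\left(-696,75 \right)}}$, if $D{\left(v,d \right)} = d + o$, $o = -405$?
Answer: $- \frac{342019}{921} \approx -371.36$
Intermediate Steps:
$D{\left(v,d \right)} = -405 + d$ ($D{\left(v,d \right)} = d - 405 = -405 + d$)
$\frac{186963 + 155056}{M{\left(-497 \right)} + D{\left(-696,75 \right)}} = \frac{186963 + 155056}{-591 + \left(-405 + 75\right)} = \frac{342019}{-591 - 330} = \frac{342019}{-921} = 342019 \left(- \frac{1}{921}\right) = - \frac{342019}{921}$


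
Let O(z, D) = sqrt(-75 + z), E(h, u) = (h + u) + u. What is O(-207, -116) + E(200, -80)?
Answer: 40 + I*sqrt(282) ≈ 40.0 + 16.793*I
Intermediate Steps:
E(h, u) = h + 2*u
O(-207, -116) + E(200, -80) = sqrt(-75 - 207) + (200 + 2*(-80)) = sqrt(-282) + (200 - 160) = I*sqrt(282) + 40 = 40 + I*sqrt(282)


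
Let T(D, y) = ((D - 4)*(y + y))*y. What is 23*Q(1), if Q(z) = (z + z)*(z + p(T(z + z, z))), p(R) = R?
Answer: -138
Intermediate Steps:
T(D, y) = 2*y**2*(-4 + D) (T(D, y) = ((-4 + D)*(2*y))*y = (2*y*(-4 + D))*y = 2*y**2*(-4 + D))
Q(z) = 2*z*(z + 2*z**2*(-4 + 2*z)) (Q(z) = (z + z)*(z + 2*z**2*(-4 + (z + z))) = (2*z)*(z + 2*z**2*(-4 + 2*z)) = 2*z*(z + 2*z**2*(-4 + 2*z)))
23*Q(1) = 23*(1**2*(2 + 8*1*(-2 + 1))) = 23*(1*(2 + 8*1*(-1))) = 23*(1*(2 - 8)) = 23*(1*(-6)) = 23*(-6) = -138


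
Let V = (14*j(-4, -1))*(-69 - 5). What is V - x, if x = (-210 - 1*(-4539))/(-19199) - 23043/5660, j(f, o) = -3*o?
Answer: -337268080023/108666340 ≈ -3103.7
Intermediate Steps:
x = -466904697/108666340 (x = (-210 + 4539)*(-1/19199) - 23043*1/5660 = 4329*(-1/19199) - 23043/5660 = -4329/19199 - 23043/5660 = -466904697/108666340 ≈ -4.2967)
V = -3108 (V = (14*(-3*(-1)))*(-69 - 5) = (14*3)*(-74) = 42*(-74) = -3108)
V - x = -3108 - 1*(-466904697/108666340) = -3108 + 466904697/108666340 = -337268080023/108666340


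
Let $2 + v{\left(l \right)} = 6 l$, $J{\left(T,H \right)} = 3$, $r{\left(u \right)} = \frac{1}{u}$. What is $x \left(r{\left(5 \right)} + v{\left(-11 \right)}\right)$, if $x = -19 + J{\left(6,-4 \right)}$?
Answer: $\frac{5424}{5} \approx 1084.8$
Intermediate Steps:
$v{\left(l \right)} = -2 + 6 l$
$x = -16$ ($x = -19 + 3 = -16$)
$x \left(r{\left(5 \right)} + v{\left(-11 \right)}\right) = - 16 \left(\frac{1}{5} + \left(-2 + 6 \left(-11\right)\right)\right) = - 16 \left(\frac{1}{5} - 68\right) = \left(-16\right) \left(- \frac{339}{5}\right) = \frac{5424}{5}$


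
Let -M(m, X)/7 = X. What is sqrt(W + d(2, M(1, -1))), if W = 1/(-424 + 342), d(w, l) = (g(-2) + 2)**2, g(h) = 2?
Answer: sqrt(107502)/82 ≈ 3.9985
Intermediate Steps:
M(m, X) = -7*X
d(w, l) = 16 (d(w, l) = (2 + 2)**2 = 4**2 = 16)
W = -1/82 (W = 1/(-82) = -1/82 ≈ -0.012195)
sqrt(W + d(2, M(1, -1))) = sqrt(-1/82 + 16) = sqrt(1311/82) = sqrt(107502)/82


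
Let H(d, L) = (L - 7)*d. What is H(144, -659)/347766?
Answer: -15984/57961 ≈ -0.27577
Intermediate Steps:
H(d, L) = d*(-7 + L) (H(d, L) = (-7 + L)*d = d*(-7 + L))
H(144, -659)/347766 = (144*(-7 - 659))/347766 = (144*(-666))*(1/347766) = -95904*1/347766 = -15984/57961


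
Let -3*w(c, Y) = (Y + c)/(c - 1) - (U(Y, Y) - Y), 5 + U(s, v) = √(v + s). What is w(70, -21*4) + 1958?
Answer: 410771/207 + 2*I*√42/3 ≈ 1984.4 + 4.3205*I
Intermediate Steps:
U(s, v) = -5 + √(s + v) (U(s, v) = -5 + √(v + s) = -5 + √(s + v))
w(c, Y) = -5/3 - Y/3 - (Y + c)/(3*(-1 + c)) + √2*√Y/3 (w(c, Y) = -((Y + c)/(c - 1) - ((-5 + √(Y + Y)) - Y))/3 = -((Y + c)/(-1 + c) - ((-5 + √(2*Y)) - Y))/3 = -((Y + c)/(-1 + c) - ((-5 + √2*√Y) - Y))/3 = -((Y + c)/(-1 + c) - (-5 - Y + √2*√Y))/3 = -((Y + c)/(-1 + c) + (5 + Y - √2*√Y))/3 = -(5 + Y + (Y + c)/(-1 + c) - √2*√Y)/3 = -5/3 - Y/3 - (Y + c)/(3*(-1 + c)) + √2*√Y/3)
w(70, -21*4) + 1958 = (5 - 1*70 + 70*(-5 + √2*√(-21*4)) - 1*(-21*4)*70 - √2*√(-21*4))/(3*(-1 + 70)) + 1958 = (⅓)*(5 - 70 + 70*(-5 + √2*√(-84)) - 1*(-84)*70 - √2*√(-84))/69 + 1958 = (⅓)*(1/69)*(5 - 70 + 70*(-5 + √2*(2*I*√21)) + 5880 - √2*2*I*√21) + 1958 = (⅓)*(1/69)*(5 - 70 + 70*(-5 + 2*I*√42) + 5880 - 2*I*√42) + 1958 = (⅓)*(1/69)*(5 - 70 + (-350 + 140*I*√42) + 5880 - 2*I*√42) + 1958 = (⅓)*(1/69)*(5465 + 138*I*√42) + 1958 = (5465/207 + 2*I*√42/3) + 1958 = 410771/207 + 2*I*√42/3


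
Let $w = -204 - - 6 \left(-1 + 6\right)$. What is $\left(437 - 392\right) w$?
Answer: $-7830$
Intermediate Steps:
$w = -174$ ($w = -204 - \left(-6\right) 5 = -204 - -30 = -204 + 30 = -174$)
$\left(437 - 392\right) w = \left(437 - 392\right) \left(-174\right) = 45 \left(-174\right) = -7830$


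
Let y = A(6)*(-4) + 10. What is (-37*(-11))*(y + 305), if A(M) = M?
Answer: 118437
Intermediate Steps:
y = -14 (y = 6*(-4) + 10 = -24 + 10 = -14)
(-37*(-11))*(y + 305) = (-37*(-11))*(-14 + 305) = 407*291 = 118437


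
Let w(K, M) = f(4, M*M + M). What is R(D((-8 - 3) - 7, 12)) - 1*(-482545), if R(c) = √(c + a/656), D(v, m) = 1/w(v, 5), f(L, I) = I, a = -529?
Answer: 482545 + I*√4678305/2460 ≈ 4.8255e+5 + 0.87924*I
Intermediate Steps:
w(K, M) = M + M² (w(K, M) = M*M + M = M² + M = M + M²)
D(v, m) = 1/30 (D(v, m) = 1/(5*(1 + 5)) = 1/(5*6) = 1/30)
R(c) = √(-529/656 + c) (R(c) = √(c - 529/656) = √(-529/656 + c))
R(D((-8 - 3) - 7, 12)) - 1*(-482545) = √(-21689 + 26896*(1/30))/164 - 1*(-482545) = √(-21689 + 13448/15)/164 + 482545 = √(-311887/15)/164 + 482545 = (I*√4678305/15)/164 + 482545 = I*√4678305/2460 + 482545 = 482545 + I*√4678305/2460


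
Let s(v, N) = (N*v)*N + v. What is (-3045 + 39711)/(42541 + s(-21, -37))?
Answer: 36666/13771 ≈ 2.6626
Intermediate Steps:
s(v, N) = v + v*N**2 (s(v, N) = v*N**2 + v = v + v*N**2)
(-3045 + 39711)/(42541 + s(-21, -37)) = (-3045 + 39711)/(42541 - 21*(1 + (-37)**2)) = 36666/(42541 - 21*(1 + 1369)) = 36666/(42541 - 21*1370) = 36666/(42541 - 28770) = 36666/13771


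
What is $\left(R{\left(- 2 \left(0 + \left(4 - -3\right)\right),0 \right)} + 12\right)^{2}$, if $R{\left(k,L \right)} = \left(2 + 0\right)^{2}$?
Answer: $256$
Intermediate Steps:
$R{\left(k,L \right)} = 4$ ($R{\left(k,L \right)} = 2^{2} = 4$)
$\left(R{\left(- 2 \left(0 + \left(4 - -3\right)\right),0 \right)} + 12\right)^{2} = \left(4 + 12\right)^{2} = 16^{2} = 256$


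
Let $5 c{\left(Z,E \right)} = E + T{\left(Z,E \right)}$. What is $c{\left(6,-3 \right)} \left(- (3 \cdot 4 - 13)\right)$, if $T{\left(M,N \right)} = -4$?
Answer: $- \frac{7}{5} \approx -1.4$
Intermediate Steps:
$c{\left(Z,E \right)} = - \frac{4}{5} + \frac{E}{5}$ ($c{\left(Z,E \right)} = \frac{E - 4}{5} = \frac{-4 + E}{5} = - \frac{4}{5} + \frac{E}{5}$)
$c{\left(6,-3 \right)} \left(- (3 \cdot 4 - 13)\right) = \left(- \frac{4}{5} + \frac{1}{5} \left(-3\right)\right) \left(- (3 \cdot 4 - 13)\right) = \left(- \frac{4}{5} - \frac{3}{5}\right) \left(- (12 - 13)\right) = - \frac{7 \left(\left(-1\right) \left(-1\right)\right)}{5} = \left(- \frac{7}{5}\right) 1 = - \frac{7}{5}$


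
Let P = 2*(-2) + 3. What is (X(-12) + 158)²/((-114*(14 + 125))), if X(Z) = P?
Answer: -24649/15846 ≈ -1.5555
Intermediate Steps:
P = -1 (P = -4 + 3 = -1)
X(Z) = -1
(X(-12) + 158)²/((-114*(14 + 125))) = (-1 + 158)²/((-114*(14 + 125))) = 157²/((-114*139)) = 24649/(-15846) = 24649*(-1/15846) = -24649/15846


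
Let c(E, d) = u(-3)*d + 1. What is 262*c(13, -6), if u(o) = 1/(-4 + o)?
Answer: 3406/7 ≈ 486.57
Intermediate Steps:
c(E, d) = 1 - d/7 (c(E, d) = d/(-4 - 3) + 1 = d/(-7) + 1 = -d/7 + 1 = 1 - d/7)
262*c(13, -6) = 262*(1 - ⅐*(-6)) = 262*(1 + 6/7) = 262*(13/7) = 3406/7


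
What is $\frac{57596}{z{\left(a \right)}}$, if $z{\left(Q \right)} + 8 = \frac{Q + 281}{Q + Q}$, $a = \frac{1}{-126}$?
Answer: $- \frac{115192}{35421} \approx -3.2521$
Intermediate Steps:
$a = - \frac{1}{126} \approx -0.0079365$
$z{\left(Q \right)} = -8 + \frac{281 + Q}{2 Q}$ ($z{\left(Q \right)} = -8 + \frac{Q + 281}{Q + Q} = -8 + \frac{281 + Q}{2 Q}$)
$\frac{57596}{z{\left(a \right)}} = \frac{57596}{\frac{1}{2} \frac{1}{- \frac{1}{126}} \left(281 - - \frac{5}{42}\right)} = \frac{57596}{\frac{1}{2} \left(-126\right) \left(281 + \frac{5}{42}\right)} = \frac{57596}{\frac{1}{2} \left(-126\right) \frac{11807}{42}} = \frac{57596}{- \frac{35421}{2}} = 57596 \left(- \frac{2}{35421}\right) = - \frac{115192}{35421}$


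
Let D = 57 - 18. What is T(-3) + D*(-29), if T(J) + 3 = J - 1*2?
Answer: -1139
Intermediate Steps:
T(J) = -5 + J (T(J) = -3 + (J - 1*2) = -3 + (J - 2) = -3 + (-2 + J) = -5 + J)
D = 39
T(-3) + D*(-29) = (-5 - 3) + 39*(-29) = -8 - 1131 = -1139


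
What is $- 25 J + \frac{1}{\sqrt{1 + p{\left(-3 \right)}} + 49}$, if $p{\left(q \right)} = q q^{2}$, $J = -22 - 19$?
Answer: $\frac{2487724}{2427} - \frac{i \sqrt{26}}{2427} \approx 1025.0 - 0.002101 i$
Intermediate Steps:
$J = -41$
$p{\left(q \right)} = q^{3}$
$- 25 J + \frac{1}{\sqrt{1 + p{\left(-3 \right)}} + 49} = \left(-25\right) \left(-41\right) + \frac{1}{\sqrt{1 + \left(-3\right)^{3}} + 49} = 1025 + \frac{1}{\sqrt{1 - 27} + 49} = 1025 + \frac{1}{\sqrt{-26} + 49} = 1025 + \frac{1}{i \sqrt{26} + 49} = 1025 + \frac{1}{49 + i \sqrt{26}}$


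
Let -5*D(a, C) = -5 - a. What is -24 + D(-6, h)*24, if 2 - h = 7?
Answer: -144/5 ≈ -28.800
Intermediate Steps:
h = -5 (h = 2 - 1*7 = 2 - 7 = -5)
D(a, C) = 1 + a/5 (D(a, C) = -(-5 - a)/5 = 1 + a/5)
-24 + D(-6, h)*24 = -24 + (1 + (⅕)*(-6))*24 = -24 + (1 - 6/5)*24 = -24 - ⅕*24 = -24 - 24/5 = -144/5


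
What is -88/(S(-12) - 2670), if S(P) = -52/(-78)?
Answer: 3/91 ≈ 0.032967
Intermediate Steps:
S(P) = 2/3 (S(P) = -52*(-1/78) = 2/3)
-88/(S(-12) - 2670) = -88/(2/3 - 2670) = -88/(-8008/3) = -3/8008*(-88) = 3/91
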